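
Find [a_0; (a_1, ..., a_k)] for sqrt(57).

[7; (1, 1, 4, 1, 1, 14)]

Write x_i = (sqrt(57) + m_i)/d_i with (m_0, d_0) = (0, 1). a_0 = floor(sqrt(57)) = 7, since 7^2 = 49 <= 57 < 64 = 8^2.
Iterate m_{i+1} = d_i*a_i - m_i, d_{i+1} = (57 - m_{i+1}^2)/d_i, a_{i+1} = floor((a_0 + m_{i+1})/d_{i+1}):
  m_1 = 1*7 - 0 = 7, d_1 = (57 - 7^2)/1 = 8/1 = 8, a_1 = floor((7 + 7)/8) = 1.
  m_2 = 8*1 - 7 = 1, d_2 = (57 - 1^2)/8 = 56/8 = 7, a_2 = floor((7 + 1)/7) = 1.
  m_3 = 7*1 - 1 = 6, d_3 = (57 - 6^2)/7 = 21/7 = 3, a_3 = floor((7 + 6)/3) = 4.
  m_4 = 3*4 - 6 = 6, d_4 = (57 - 6^2)/3 = 21/3 = 7, a_4 = floor((7 + 6)/7) = 1.
  m_5 = 7*1 - 6 = 1, d_5 = (57 - 1^2)/7 = 56/7 = 8, a_5 = floor((7 + 1)/8) = 1.
  m_6 = 8*1 - 1 = 7, d_6 = (57 - 7^2)/8 = 8/8 = 1, a_6 = floor((7 + 7)/1) = 14.
  m_7 = 1*14 - 7 = 7, d_7 = (57 - 7^2)/1 = 8/1 = 8: (m_7, d_7) = (m_1, d_1) = (7, 8), so from here the quotients repeat a_1, ..., a_6; the period length is 6.
Hence the expansion of sqrt(57) is a_0 = 7 followed by the repeating block 1, 1, 4, 1, 1, 14 (period 6).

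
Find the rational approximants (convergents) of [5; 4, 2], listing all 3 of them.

5/1, 21/4, 47/9

Using the convergent recurrence p_i = a_i*p_{i-1} + p_{i-2}, q_i = a_i*q_{i-1} + q_{i-2} with p_{-2}=0, p_{-1}=1, q_{-2}=1, q_{-1}=0:
  i=0: a_0=5, p_0 = 5*1 + 0 = 5, q_0 = 5*0 + 1 = 1.
  i=1: a_1=4, p_1 = 4*5 + 1 = 21, q_1 = 4*1 + 0 = 4.
  i=2: a_2=2, p_2 = 2*21 + 5 = 47, q_2 = 2*4 + 1 = 9.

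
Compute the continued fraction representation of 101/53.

[1; 1, 9, 1, 1, 2]

Run the Euclidean algorithm on 101 and 53; the successive quotients are the partial quotients a_0, a_1, ... (each step inverts the fractional part left over by the previous one):
  101 = 1*53 + 48, so a_0 = 1.
  53 = 1*48 + 5, so a_1 = 1.
  48 = 9*5 + 3, so a_2 = 9.
  5 = 1*3 + 2, so a_3 = 1.
  3 = 1*2 + 1, so a_4 = 1.
  2 = 2*1 + 0, so a_5 = 2.
The remainder reaches 0 after 6 divisions, so the expansion has 6 partial quotients, read off in order.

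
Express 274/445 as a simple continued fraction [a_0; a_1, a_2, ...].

[0; 1, 1, 1, 1, 1, 1, 16, 2]

Run the Euclidean algorithm on 274 and 445; the successive quotients are the partial quotients a_0, a_1, ... (each step inverts the fractional part left over by the previous one):
  274 = 0*445 + 274, so a_0 = 0.
  445 = 1*274 + 171, so a_1 = 1.
  274 = 1*171 + 103, so a_2 = 1.
  171 = 1*103 + 68, so a_3 = 1.
  103 = 1*68 + 35, so a_4 = 1.
  68 = 1*35 + 33, so a_5 = 1.
  35 = 1*33 + 2, so a_6 = 1.
  33 = 16*2 + 1, so a_7 = 16.
  2 = 2*1 + 0, so a_8 = 2.
The remainder reaches 0 after 9 divisions, so the expansion has 9 partial quotients, read off in order.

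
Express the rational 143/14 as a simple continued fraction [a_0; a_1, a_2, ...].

[10; 4, 1, 2]

Run the Euclidean algorithm on 143 and 14; the successive quotients are the partial quotients a_0, a_1, ... (each step inverts the fractional part left over by the previous one):
  143 = 10*14 + 3, so a_0 = 10.
  14 = 4*3 + 2, so a_1 = 4.
  3 = 1*2 + 1, so a_2 = 1.
  2 = 2*1 + 0, so a_3 = 2.
The remainder reaches 0 after 4 divisions, so the expansion has 4 partial quotients, read off in order.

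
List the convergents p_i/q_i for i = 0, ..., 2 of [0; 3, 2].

0/1, 1/3, 2/7

Using the convergent recurrence p_i = a_i*p_{i-1} + p_{i-2}, q_i = a_i*q_{i-1} + q_{i-2} with p_{-2}=0, p_{-1}=1, q_{-2}=1, q_{-1}=0:
  i=0: a_0=0, p_0 = 0*1 + 0 = 0, q_0 = 0*0 + 1 = 1.
  i=1: a_1=3, p_1 = 3*0 + 1 = 1, q_1 = 3*1 + 0 = 3.
  i=2: a_2=2, p_2 = 2*1 + 0 = 2, q_2 = 2*3 + 1 = 7.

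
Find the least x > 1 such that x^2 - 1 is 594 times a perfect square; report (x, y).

First expand sqrt(594) as a continued fraction. With x_i = (sqrt(594) + m_i)/d_i and (m_0, d_0) = (0, 1): a_0 = floor(sqrt(594)) = 24, since 24^2 = 576 <= 594 < 625 = 25^2.
Iterate m_{i+1} = d_i*a_i - m_i, d_{i+1} = (594 - m_{i+1}^2)/d_i, a_{i+1} = floor((a_0 + m_{i+1})/d_{i+1}):
  m_1 = 1*24 - 0 = 24, d_1 = (594 - 24^2)/1 = 18/1 = 18, a_1 = floor((24 + 24)/18) = 2.
  m_2 = 18*2 - 24 = 12, d_2 = (594 - 12^2)/18 = 450/18 = 25, a_2 = floor((24 + 12)/25) = 1.
  m_3 = 25*1 - 12 = 13, d_3 = (594 - 13^2)/25 = 425/25 = 17, a_3 = floor((24 + 13)/17) = 2.
  m_4 = 17*2 - 13 = 21, d_4 = (594 - 21^2)/17 = 153/17 = 9, a_4 = floor((24 + 21)/9) = 5.
  m_5 = 9*5 - 21 = 24, d_5 = (594 - 24^2)/9 = 18/9 = 2, a_5 = floor((24 + 24)/2) = 24.
  m_6 = 2*24 - 24 = 24, d_6 = (594 - 24^2)/2 = 18/2 = 9, a_6 = floor((24 + 24)/9) = 5.
  m_7 = 9*5 - 24 = 21, d_7 = (594 - 21^2)/9 = 153/9 = 17, a_7 = floor((24 + 21)/17) = 2.
  m_8 = 17*2 - 21 = 13, d_8 = (594 - 13^2)/17 = 425/17 = 25, a_8 = floor((24 + 13)/25) = 1.
  m_9 = 25*1 - 13 = 12, d_9 = (594 - 12^2)/25 = 450/25 = 18, a_9 = floor((24 + 12)/18) = 2.
  m_10 = 18*2 - 12 = 24, d_10 = (594 - 24^2)/18 = 18/18 = 1, a_10 = floor((24 + 24)/1) = 48.
  m_11 = 1*48 - 24 = 24, d_11 = (594 - 24^2)/1 = 18/1 = 18: (m_11, d_11) = (m_1, d_1) = (24, 18), so from here the quotients repeat a_1, ..., a_10; the period length is 10.
So sqrt(594) = [24; (2, 1, 2, 5, 24, 5, 2, 1, 2, 48)] with period length k = 10.
k is even, so the fundamental solution of x^2 - 594y^2 = 1 is (p_{k-1}, q_{k-1}) = (p_9, q_9); compute convergents through index 9.
Convergents (p_i = a_i*p_{i-1} + p_{i-2}, q_i = a_i*q_{i-1} + q_{i-2} with p_{-2}=0, p_{-1}=1, q_{-2}=1, q_{-1}=0):
  i=0: a_0=24, p_0 = 24*1 + 0 = 24, q_0 = 24*0 + 1 = 1.
  i=1: a_1=2, p_1 = 2*24 + 1 = 49, q_1 = 2*1 + 0 = 2.
  i=2: a_2=1, p_2 = 1*49 + 24 = 73, q_2 = 1*2 + 1 = 3.
  i=3: a_3=2, p_3 = 2*73 + 49 = 195, q_3 = 2*3 + 2 = 8.
  i=4: a_4=5, p_4 = 5*195 + 73 = 1048, q_4 = 5*8 + 3 = 43.
  i=5: a_5=24, p_5 = 24*1048 + 195 = 25347, q_5 = 24*43 + 8 = 1040.
  i=6: a_6=5, p_6 = 5*25347 + 1048 = 127783, q_6 = 5*1040 + 43 = 5243.
  i=7: a_7=2, p_7 = 2*127783 + 25347 = 280913, q_7 = 2*5243 + 1040 = 11526.
  i=8: a_8=1, p_8 = 1*280913 + 127783 = 408696, q_8 = 1*11526 + 5243 = 16769.
  i=9: a_9=2, p_9 = 2*408696 + 280913 = 1098305, q_9 = 2*16769 + 11526 = 45064.
Check: 1098305^2 - 594*45064^2 = 1206273873025 - 1206273873024 = 1, so (x, y) = (1098305, 45064) solves the equation, and by the theorem it is the least positive solution.

(x, y) = (1098305, 45064)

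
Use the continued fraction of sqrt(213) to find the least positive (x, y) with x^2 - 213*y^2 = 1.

First expand sqrt(213) as a continued fraction. With x_i = (sqrt(213) + m_i)/d_i and (m_0, d_0) = (0, 1): a_0 = floor(sqrt(213)) = 14, since 14^2 = 196 <= 213 < 225 = 15^2.
Iterate m_{i+1} = d_i*a_i - m_i, d_{i+1} = (213 - m_{i+1}^2)/d_i, a_{i+1} = floor((a_0 + m_{i+1})/d_{i+1}):
  m_1 = 1*14 - 0 = 14, d_1 = (213 - 14^2)/1 = 17/1 = 17, a_1 = floor((14 + 14)/17) = 1.
  m_2 = 17*1 - 14 = 3, d_2 = (213 - 3^2)/17 = 204/17 = 12, a_2 = floor((14 + 3)/12) = 1.
  m_3 = 12*1 - 3 = 9, d_3 = (213 - 9^2)/12 = 132/12 = 11, a_3 = floor((14 + 9)/11) = 2.
  m_4 = 11*2 - 9 = 13, d_4 = (213 - 13^2)/11 = 44/11 = 4, a_4 = floor((14 + 13)/4) = 6.
  m_5 = 4*6 - 13 = 11, d_5 = (213 - 11^2)/4 = 92/4 = 23, a_5 = floor((14 + 11)/23) = 1.
  m_6 = 23*1 - 11 = 12, d_6 = (213 - 12^2)/23 = 69/23 = 3, a_6 = floor((14 + 12)/3) = 8.
  m_7 = 3*8 - 12 = 12, d_7 = (213 - 12^2)/3 = 69/3 = 23, a_7 = floor((14 + 12)/23) = 1.
  m_8 = 23*1 - 12 = 11, d_8 = (213 - 11^2)/23 = 92/23 = 4, a_8 = floor((14 + 11)/4) = 6.
  m_9 = 4*6 - 11 = 13, d_9 = (213 - 13^2)/4 = 44/4 = 11, a_9 = floor((14 + 13)/11) = 2.
  m_10 = 11*2 - 13 = 9, d_10 = (213 - 9^2)/11 = 132/11 = 12, a_10 = floor((14 + 9)/12) = 1.
  m_11 = 12*1 - 9 = 3, d_11 = (213 - 3^2)/12 = 204/12 = 17, a_11 = floor((14 + 3)/17) = 1.
  m_12 = 17*1 - 3 = 14, d_12 = (213 - 14^2)/17 = 17/17 = 1, a_12 = floor((14 + 14)/1) = 28.
  m_13 = 1*28 - 14 = 14, d_13 = (213 - 14^2)/1 = 17/1 = 17: (m_13, d_13) = (m_1, d_1) = (14, 17), so from here the quotients repeat a_1, ..., a_12; the period length is 12.
So sqrt(213) = [14; (1, 1, 2, 6, 1, 8, 1, 6, 2, 1, 1, 28)] with period length k = 12.
k is even, so the fundamental solution of x^2 - 213y^2 = 1 is (p_{k-1}, q_{k-1}) = (p_11, q_11); compute convergents through index 11.
Convergents (p_i = a_i*p_{i-1} + p_{i-2}, q_i = a_i*q_{i-1} + q_{i-2} with p_{-2}=0, p_{-1}=1, q_{-2}=1, q_{-1}=0):
  i=0: a_0=14, p_0 = 14*1 + 0 = 14, q_0 = 14*0 + 1 = 1.
  i=1: a_1=1, p_1 = 1*14 + 1 = 15, q_1 = 1*1 + 0 = 1.
  i=2: a_2=1, p_2 = 1*15 + 14 = 29, q_2 = 1*1 + 1 = 2.
  i=3: a_3=2, p_3 = 2*29 + 15 = 73, q_3 = 2*2 + 1 = 5.
  i=4: a_4=6, p_4 = 6*73 + 29 = 467, q_4 = 6*5 + 2 = 32.
  i=5: a_5=1, p_5 = 1*467 + 73 = 540, q_5 = 1*32 + 5 = 37.
  i=6: a_6=8, p_6 = 8*540 + 467 = 4787, q_6 = 8*37 + 32 = 328.
  i=7: a_7=1, p_7 = 1*4787 + 540 = 5327, q_7 = 1*328 + 37 = 365.
  i=8: a_8=6, p_8 = 6*5327 + 4787 = 36749, q_8 = 6*365 + 328 = 2518.
  i=9: a_9=2, p_9 = 2*36749 + 5327 = 78825, q_9 = 2*2518 + 365 = 5401.
  i=10: a_10=1, p_10 = 1*78825 + 36749 = 115574, q_10 = 1*5401 + 2518 = 7919.
  i=11: a_11=1, p_11 = 1*115574 + 78825 = 194399, q_11 = 1*7919 + 5401 = 13320.
Check: 194399^2 - 213*13320^2 = 37790971201 - 37790971200 = 1, so (x, y) = (194399, 13320) solves the equation, and by the theorem it is the least positive solution.

(x, y) = (194399, 13320)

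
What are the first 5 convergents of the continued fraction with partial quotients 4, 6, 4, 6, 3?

4/1, 25/6, 104/25, 649/156, 2051/493

Using the convergent recurrence p_i = a_i*p_{i-1} + p_{i-2}, q_i = a_i*q_{i-1} + q_{i-2} with p_{-2}=0, p_{-1}=1, q_{-2}=1, q_{-1}=0:
  i=0: a_0=4, p_0 = 4*1 + 0 = 4, q_0 = 4*0 + 1 = 1.
  i=1: a_1=6, p_1 = 6*4 + 1 = 25, q_1 = 6*1 + 0 = 6.
  i=2: a_2=4, p_2 = 4*25 + 4 = 104, q_2 = 4*6 + 1 = 25.
  i=3: a_3=6, p_3 = 6*104 + 25 = 649, q_3 = 6*25 + 6 = 156.
  i=4: a_4=3, p_4 = 3*649 + 104 = 2051, q_4 = 3*156 + 25 = 493.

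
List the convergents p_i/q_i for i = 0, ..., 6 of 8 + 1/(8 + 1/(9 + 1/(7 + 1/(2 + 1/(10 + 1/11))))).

Using the convergent recurrence p_i = a_i*p_{i-1} + p_{i-2}, q_i = a_i*q_{i-1} + q_{i-2} with p_{-2}=0, p_{-1}=1, q_{-2}=1, q_{-1}=0:
  i=0: a_0=8, p_0 = 8*1 + 0 = 8, q_0 = 8*0 + 1 = 1.
  i=1: a_1=8, p_1 = 8*8 + 1 = 65, q_1 = 8*1 + 0 = 8.
  i=2: a_2=9, p_2 = 9*65 + 8 = 593, q_2 = 9*8 + 1 = 73.
  i=3: a_3=7, p_3 = 7*593 + 65 = 4216, q_3 = 7*73 + 8 = 519.
  i=4: a_4=2, p_4 = 2*4216 + 593 = 9025, q_4 = 2*519 + 73 = 1111.
  i=5: a_5=10, p_5 = 10*9025 + 4216 = 94466, q_5 = 10*1111 + 519 = 11629.
  i=6: a_6=11, p_6 = 11*94466 + 9025 = 1048151, q_6 = 11*11629 + 1111 = 129030.

8/1, 65/8, 593/73, 4216/519, 9025/1111, 94466/11629, 1048151/129030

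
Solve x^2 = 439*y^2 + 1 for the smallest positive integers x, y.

First expand sqrt(439) as a continued fraction. With x_i = (sqrt(439) + m_i)/d_i and (m_0, d_0) = (0, 1): a_0 = floor(sqrt(439)) = 20, since 20^2 = 400 <= 439 < 441 = 21^2.
Iterate m_{i+1} = d_i*a_i - m_i, d_{i+1} = (439 - m_{i+1}^2)/d_i, a_{i+1} = floor((a_0 + m_{i+1})/d_{i+1}):
  m_1 = 1*20 - 0 = 20, d_1 = (439 - 20^2)/1 = 39/1 = 39, a_1 = floor((20 + 20)/39) = 1.
  m_2 = 39*1 - 20 = 19, d_2 = (439 - 19^2)/39 = 78/39 = 2, a_2 = floor((20 + 19)/2) = 19.
  m_3 = 2*19 - 19 = 19, d_3 = (439 - 19^2)/2 = 78/2 = 39, a_3 = floor((20 + 19)/39) = 1.
  m_4 = 39*1 - 19 = 20, d_4 = (439 - 20^2)/39 = 39/39 = 1, a_4 = floor((20 + 20)/1) = 40.
  m_5 = 1*40 - 20 = 20, d_5 = (439 - 20^2)/1 = 39/1 = 39: (m_5, d_5) = (m_1, d_1) = (20, 39), so from here the quotients repeat a_1, ..., a_4; the period length is 4.
So sqrt(439) = [20; (1, 19, 1, 40)] with period length k = 4.
k is even, so the fundamental solution of x^2 - 439y^2 = 1 is (p_{k-1}, q_{k-1}) = (p_3, q_3); compute convergents through index 3.
Convergents (p_i = a_i*p_{i-1} + p_{i-2}, q_i = a_i*q_{i-1} + q_{i-2} with p_{-2}=0, p_{-1}=1, q_{-2}=1, q_{-1}=0):
  i=0: a_0=20, p_0 = 20*1 + 0 = 20, q_0 = 20*0 + 1 = 1.
  i=1: a_1=1, p_1 = 1*20 + 1 = 21, q_1 = 1*1 + 0 = 1.
  i=2: a_2=19, p_2 = 19*21 + 20 = 419, q_2 = 19*1 + 1 = 20.
  i=3: a_3=1, p_3 = 1*419 + 21 = 440, q_3 = 1*20 + 1 = 21.
Check: 440^2 - 439*21^2 = 193600 - 193599 = 1, so (x, y) = (440, 21) solves the equation, and by the theorem it is the least positive solution.

(x, y) = (440, 21)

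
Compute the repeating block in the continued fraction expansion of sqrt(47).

Write x_i = (sqrt(47) + m_i)/d_i with (m_0, d_0) = (0, 1). a_0 = floor(sqrt(47)) = 6, since 6^2 = 36 <= 47 < 49 = 7^2.
Iterate m_{i+1} = d_i*a_i - m_i, d_{i+1} = (47 - m_{i+1}^2)/d_i, a_{i+1} = floor((a_0 + m_{i+1})/d_{i+1}):
  m_1 = 1*6 - 0 = 6, d_1 = (47 - 6^2)/1 = 11/1 = 11, a_1 = floor((6 + 6)/11) = 1.
  m_2 = 11*1 - 6 = 5, d_2 = (47 - 5^2)/11 = 22/11 = 2, a_2 = floor((6 + 5)/2) = 5.
  m_3 = 2*5 - 5 = 5, d_3 = (47 - 5^2)/2 = 22/2 = 11, a_3 = floor((6 + 5)/11) = 1.
  m_4 = 11*1 - 5 = 6, d_4 = (47 - 6^2)/11 = 11/11 = 1, a_4 = floor((6 + 6)/1) = 12.
  m_5 = 1*12 - 6 = 6, d_5 = (47 - 6^2)/1 = 11/1 = 11: (m_5, d_5) = (m_1, d_1) = (6, 11), so from here the quotients repeat a_1, ..., a_4; the period length is 4.
Hence the expansion of sqrt(47) is a_0 = 6 followed by the repeating block 1, 5, 1, 12 (period 4).

[6; (1, 5, 1, 12)]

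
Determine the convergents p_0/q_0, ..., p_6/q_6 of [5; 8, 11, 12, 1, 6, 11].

5/1, 41/8, 456/89, 5513/1076, 5969/1165, 41327/8066, 460566/89891

Using the convergent recurrence p_i = a_i*p_{i-1} + p_{i-2}, q_i = a_i*q_{i-1} + q_{i-2} with p_{-2}=0, p_{-1}=1, q_{-2}=1, q_{-1}=0:
  i=0: a_0=5, p_0 = 5*1 + 0 = 5, q_0 = 5*0 + 1 = 1.
  i=1: a_1=8, p_1 = 8*5 + 1 = 41, q_1 = 8*1 + 0 = 8.
  i=2: a_2=11, p_2 = 11*41 + 5 = 456, q_2 = 11*8 + 1 = 89.
  i=3: a_3=12, p_3 = 12*456 + 41 = 5513, q_3 = 12*89 + 8 = 1076.
  i=4: a_4=1, p_4 = 1*5513 + 456 = 5969, q_4 = 1*1076 + 89 = 1165.
  i=5: a_5=6, p_5 = 6*5969 + 5513 = 41327, q_5 = 6*1165 + 1076 = 8066.
  i=6: a_6=11, p_6 = 11*41327 + 5969 = 460566, q_6 = 11*8066 + 1165 = 89891.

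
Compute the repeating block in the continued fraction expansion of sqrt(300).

[17; (3, 8, 3, 34)]

Write x_i = (sqrt(300) + m_i)/d_i with (m_0, d_0) = (0, 1). a_0 = floor(sqrt(300)) = 17, since 17^2 = 289 <= 300 < 324 = 18^2.
Iterate m_{i+1} = d_i*a_i - m_i, d_{i+1} = (300 - m_{i+1}^2)/d_i, a_{i+1} = floor((a_0 + m_{i+1})/d_{i+1}):
  m_1 = 1*17 - 0 = 17, d_1 = (300 - 17^2)/1 = 11/1 = 11, a_1 = floor((17 + 17)/11) = 3.
  m_2 = 11*3 - 17 = 16, d_2 = (300 - 16^2)/11 = 44/11 = 4, a_2 = floor((17 + 16)/4) = 8.
  m_3 = 4*8 - 16 = 16, d_3 = (300 - 16^2)/4 = 44/4 = 11, a_3 = floor((17 + 16)/11) = 3.
  m_4 = 11*3 - 16 = 17, d_4 = (300 - 17^2)/11 = 11/11 = 1, a_4 = floor((17 + 17)/1) = 34.
  m_5 = 1*34 - 17 = 17, d_5 = (300 - 17^2)/1 = 11/1 = 11: (m_5, d_5) = (m_1, d_1) = (17, 11), so from here the quotients repeat a_1, ..., a_4; the period length is 4.
Hence the expansion of sqrt(300) is a_0 = 17 followed by the repeating block 3, 8, 3, 34 (period 4).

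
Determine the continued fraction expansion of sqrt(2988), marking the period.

[54; (1, 1, 1, 26, 1, 1, 1, 108)]

Write x_i = (sqrt(2988) + m_i)/d_i with (m_0, d_0) = (0, 1). a_0 = floor(sqrt(2988)) = 54, since 54^2 = 2916 <= 2988 < 3025 = 55^2.
Iterate m_{i+1} = d_i*a_i - m_i, d_{i+1} = (2988 - m_{i+1}^2)/d_i, a_{i+1} = floor((a_0 + m_{i+1})/d_{i+1}):
  m_1 = 1*54 - 0 = 54, d_1 = (2988 - 54^2)/1 = 72/1 = 72, a_1 = floor((54 + 54)/72) = 1.
  m_2 = 72*1 - 54 = 18, d_2 = (2988 - 18^2)/72 = 2664/72 = 37, a_2 = floor((54 + 18)/37) = 1.
  m_3 = 37*1 - 18 = 19, d_3 = (2988 - 19^2)/37 = 2627/37 = 71, a_3 = floor((54 + 19)/71) = 1.
  m_4 = 71*1 - 19 = 52, d_4 = (2988 - 52^2)/71 = 284/71 = 4, a_4 = floor((54 + 52)/4) = 26.
  m_5 = 4*26 - 52 = 52, d_5 = (2988 - 52^2)/4 = 284/4 = 71, a_5 = floor((54 + 52)/71) = 1.
  m_6 = 71*1 - 52 = 19, d_6 = (2988 - 19^2)/71 = 2627/71 = 37, a_6 = floor((54 + 19)/37) = 1.
  m_7 = 37*1 - 19 = 18, d_7 = (2988 - 18^2)/37 = 2664/37 = 72, a_7 = floor((54 + 18)/72) = 1.
  m_8 = 72*1 - 18 = 54, d_8 = (2988 - 54^2)/72 = 72/72 = 1, a_8 = floor((54 + 54)/1) = 108.
  m_9 = 1*108 - 54 = 54, d_9 = (2988 - 54^2)/1 = 72/1 = 72: (m_9, d_9) = (m_1, d_1) = (54, 72), so from here the quotients repeat a_1, ..., a_8; the period length is 8.
Hence the expansion of sqrt(2988) is a_0 = 54 followed by the repeating block 1, 1, 1, 26, 1, 1, 1, 108 (period 8).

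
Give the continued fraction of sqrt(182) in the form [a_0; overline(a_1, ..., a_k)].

[13; overline(2, 26)]

Write x_i = (sqrt(182) + m_i)/d_i with (m_0, d_0) = (0, 1). a_0 = floor(sqrt(182)) = 13, since 13^2 = 169 <= 182 < 196 = 14^2.
Iterate m_{i+1} = d_i*a_i - m_i, d_{i+1} = (182 - m_{i+1}^2)/d_i, a_{i+1} = floor((a_0 + m_{i+1})/d_{i+1}):
  m_1 = 1*13 - 0 = 13, d_1 = (182 - 13^2)/1 = 13/1 = 13, a_1 = floor((13 + 13)/13) = 2.
  m_2 = 13*2 - 13 = 13, d_2 = (182 - 13^2)/13 = 13/13 = 1, a_2 = floor((13 + 13)/1) = 26.
  m_3 = 1*26 - 13 = 13, d_3 = (182 - 13^2)/1 = 13/1 = 13: (m_3, d_3) = (m_1, d_1) = (13, 13), so from here the quotients repeat a_1, a_2; the period length is 2.
Hence the expansion of sqrt(182) is a_0 = 13 followed by the repeating block 2, 26 (period 2).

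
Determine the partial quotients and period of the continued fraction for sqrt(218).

[14; (1, 3, 3, 1, 28)]

Write x_i = (sqrt(218) + m_i)/d_i with (m_0, d_0) = (0, 1). a_0 = floor(sqrt(218)) = 14, since 14^2 = 196 <= 218 < 225 = 15^2.
Iterate m_{i+1} = d_i*a_i - m_i, d_{i+1} = (218 - m_{i+1}^2)/d_i, a_{i+1} = floor((a_0 + m_{i+1})/d_{i+1}):
  m_1 = 1*14 - 0 = 14, d_1 = (218 - 14^2)/1 = 22/1 = 22, a_1 = floor((14 + 14)/22) = 1.
  m_2 = 22*1 - 14 = 8, d_2 = (218 - 8^2)/22 = 154/22 = 7, a_2 = floor((14 + 8)/7) = 3.
  m_3 = 7*3 - 8 = 13, d_3 = (218 - 13^2)/7 = 49/7 = 7, a_3 = floor((14 + 13)/7) = 3.
  m_4 = 7*3 - 13 = 8, d_4 = (218 - 8^2)/7 = 154/7 = 22, a_4 = floor((14 + 8)/22) = 1.
  m_5 = 22*1 - 8 = 14, d_5 = (218 - 14^2)/22 = 22/22 = 1, a_5 = floor((14 + 14)/1) = 28.
  m_6 = 1*28 - 14 = 14, d_6 = (218 - 14^2)/1 = 22/1 = 22: (m_6, d_6) = (m_1, d_1) = (14, 22), so from here the quotients repeat a_1, ..., a_5; the period length is 5.
Hence the expansion of sqrt(218) is a_0 = 14 followed by the repeating block 1, 3, 3, 1, 28 (period 5).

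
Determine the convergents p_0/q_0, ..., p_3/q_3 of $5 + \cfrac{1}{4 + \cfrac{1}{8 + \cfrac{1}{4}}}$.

5/1, 21/4, 173/33, 713/136

Using the convergent recurrence p_i = a_i*p_{i-1} + p_{i-2}, q_i = a_i*q_{i-1} + q_{i-2} with p_{-2}=0, p_{-1}=1, q_{-2}=1, q_{-1}=0:
  i=0: a_0=5, p_0 = 5*1 + 0 = 5, q_0 = 5*0 + 1 = 1.
  i=1: a_1=4, p_1 = 4*5 + 1 = 21, q_1 = 4*1 + 0 = 4.
  i=2: a_2=8, p_2 = 8*21 + 5 = 173, q_2 = 8*4 + 1 = 33.
  i=3: a_3=4, p_3 = 4*173 + 21 = 713, q_3 = 4*33 + 4 = 136.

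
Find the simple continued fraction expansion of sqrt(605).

[24; (1, 1, 2, 11, 1, 8, 1, 11, 2, 1, 1, 48)]

Write x_i = (sqrt(605) + m_i)/d_i with (m_0, d_0) = (0, 1). a_0 = floor(sqrt(605)) = 24, since 24^2 = 576 <= 605 < 625 = 25^2.
Iterate m_{i+1} = d_i*a_i - m_i, d_{i+1} = (605 - m_{i+1}^2)/d_i, a_{i+1} = floor((a_0 + m_{i+1})/d_{i+1}):
  m_1 = 1*24 - 0 = 24, d_1 = (605 - 24^2)/1 = 29/1 = 29, a_1 = floor((24 + 24)/29) = 1.
  m_2 = 29*1 - 24 = 5, d_2 = (605 - 5^2)/29 = 580/29 = 20, a_2 = floor((24 + 5)/20) = 1.
  m_3 = 20*1 - 5 = 15, d_3 = (605 - 15^2)/20 = 380/20 = 19, a_3 = floor((24 + 15)/19) = 2.
  m_4 = 19*2 - 15 = 23, d_4 = (605 - 23^2)/19 = 76/19 = 4, a_4 = floor((24 + 23)/4) = 11.
  m_5 = 4*11 - 23 = 21, d_5 = (605 - 21^2)/4 = 164/4 = 41, a_5 = floor((24 + 21)/41) = 1.
  m_6 = 41*1 - 21 = 20, d_6 = (605 - 20^2)/41 = 205/41 = 5, a_6 = floor((24 + 20)/5) = 8.
  m_7 = 5*8 - 20 = 20, d_7 = (605 - 20^2)/5 = 205/5 = 41, a_7 = floor((24 + 20)/41) = 1.
  m_8 = 41*1 - 20 = 21, d_8 = (605 - 21^2)/41 = 164/41 = 4, a_8 = floor((24 + 21)/4) = 11.
  m_9 = 4*11 - 21 = 23, d_9 = (605 - 23^2)/4 = 76/4 = 19, a_9 = floor((24 + 23)/19) = 2.
  m_10 = 19*2 - 23 = 15, d_10 = (605 - 15^2)/19 = 380/19 = 20, a_10 = floor((24 + 15)/20) = 1.
  m_11 = 20*1 - 15 = 5, d_11 = (605 - 5^2)/20 = 580/20 = 29, a_11 = floor((24 + 5)/29) = 1.
  m_12 = 29*1 - 5 = 24, d_12 = (605 - 24^2)/29 = 29/29 = 1, a_12 = floor((24 + 24)/1) = 48.
  m_13 = 1*48 - 24 = 24, d_13 = (605 - 24^2)/1 = 29/1 = 29: (m_13, d_13) = (m_1, d_1) = (24, 29), so from here the quotients repeat a_1, ..., a_12; the period length is 12.
Hence the expansion of sqrt(605) is a_0 = 24 followed by the repeating block 1, 1, 2, 11, 1, 8, 1, 11, 2, 1, 1, 48 (period 12).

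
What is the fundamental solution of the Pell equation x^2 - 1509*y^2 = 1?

(x, y) = (64393055, 1657656)

First expand sqrt(1509) as a continued fraction. With x_i = (sqrt(1509) + m_i)/d_i and (m_0, d_0) = (0, 1): a_0 = floor(sqrt(1509)) = 38, since 38^2 = 1444 <= 1509 < 1521 = 39^2.
Iterate m_{i+1} = d_i*a_i - m_i, d_{i+1} = (1509 - m_{i+1}^2)/d_i, a_{i+1} = floor((a_0 + m_{i+1})/d_{i+1}):
  m_1 = 1*38 - 0 = 38, d_1 = (1509 - 38^2)/1 = 65/1 = 65, a_1 = floor((38 + 38)/65) = 1.
  m_2 = 65*1 - 38 = 27, d_2 = (1509 - 27^2)/65 = 780/65 = 12, a_2 = floor((38 + 27)/12) = 5.
  m_3 = 12*5 - 27 = 33, d_3 = (1509 - 33^2)/12 = 420/12 = 35, a_3 = floor((38 + 33)/35) = 2.
  m_4 = 35*2 - 33 = 37, d_4 = (1509 - 37^2)/35 = 140/35 = 4, a_4 = floor((38 + 37)/4) = 18.
  m_5 = 4*18 - 37 = 35, d_5 = (1509 - 35^2)/4 = 284/4 = 71, a_5 = floor((38 + 35)/71) = 1.
  m_6 = 71*1 - 35 = 36, d_6 = (1509 - 36^2)/71 = 213/71 = 3, a_6 = floor((38 + 36)/3) = 24.
  m_7 = 3*24 - 36 = 36, d_7 = (1509 - 36^2)/3 = 213/3 = 71, a_7 = floor((38 + 36)/71) = 1.
  m_8 = 71*1 - 36 = 35, d_8 = (1509 - 35^2)/71 = 284/71 = 4, a_8 = floor((38 + 35)/4) = 18.
  m_9 = 4*18 - 35 = 37, d_9 = (1509 - 37^2)/4 = 140/4 = 35, a_9 = floor((38 + 37)/35) = 2.
  m_10 = 35*2 - 37 = 33, d_10 = (1509 - 33^2)/35 = 420/35 = 12, a_10 = floor((38 + 33)/12) = 5.
  m_11 = 12*5 - 33 = 27, d_11 = (1509 - 27^2)/12 = 780/12 = 65, a_11 = floor((38 + 27)/65) = 1.
  m_12 = 65*1 - 27 = 38, d_12 = (1509 - 38^2)/65 = 65/65 = 1, a_12 = floor((38 + 38)/1) = 76.
  m_13 = 1*76 - 38 = 38, d_13 = (1509 - 38^2)/1 = 65/1 = 65: (m_13, d_13) = (m_1, d_1) = (38, 65), so from here the quotients repeat a_1, ..., a_12; the period length is 12.
So sqrt(1509) = [38; (1, 5, 2, 18, 1, 24, 1, 18, 2, 5, 1, 76)] with period length k = 12.
k is even, so the fundamental solution of x^2 - 1509y^2 = 1 is (p_{k-1}, q_{k-1}) = (p_11, q_11); compute convergents through index 11.
Convergents (p_i = a_i*p_{i-1} + p_{i-2}, q_i = a_i*q_{i-1} + q_{i-2} with p_{-2}=0, p_{-1}=1, q_{-2}=1, q_{-1}=0):
  i=0: a_0=38, p_0 = 38*1 + 0 = 38, q_0 = 38*0 + 1 = 1.
  i=1: a_1=1, p_1 = 1*38 + 1 = 39, q_1 = 1*1 + 0 = 1.
  i=2: a_2=5, p_2 = 5*39 + 38 = 233, q_2 = 5*1 + 1 = 6.
  i=3: a_3=2, p_3 = 2*233 + 39 = 505, q_3 = 2*6 + 1 = 13.
  i=4: a_4=18, p_4 = 18*505 + 233 = 9323, q_4 = 18*13 + 6 = 240.
  i=5: a_5=1, p_5 = 1*9323 + 505 = 9828, q_5 = 1*240 + 13 = 253.
  i=6: a_6=24, p_6 = 24*9828 + 9323 = 245195, q_6 = 24*253 + 240 = 6312.
  i=7: a_7=1, p_7 = 1*245195 + 9828 = 255023, q_7 = 1*6312 + 253 = 6565.
  i=8: a_8=18, p_8 = 18*255023 + 245195 = 4835609, q_8 = 18*6565 + 6312 = 124482.
  i=9: a_9=2, p_9 = 2*4835609 + 255023 = 9926241, q_9 = 2*124482 + 6565 = 255529.
  i=10: a_10=5, p_10 = 5*9926241 + 4835609 = 54466814, q_10 = 5*255529 + 124482 = 1402127.
  i=11: a_11=1, p_11 = 1*54466814 + 9926241 = 64393055, q_11 = 1*1402127 + 255529 = 1657656.
Check: 64393055^2 - 1509*1657656^2 = 4146465532233025 - 4146465532233024 = 1, so (x, y) = (64393055, 1657656) solves the equation, and by the theorem it is the least positive solution.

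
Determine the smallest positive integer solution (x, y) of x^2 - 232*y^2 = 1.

First expand sqrt(232) as a continued fraction. With x_i = (sqrt(232) + m_i)/d_i and (m_0, d_0) = (0, 1): a_0 = floor(sqrt(232)) = 15, since 15^2 = 225 <= 232 < 256 = 16^2.
Iterate m_{i+1} = d_i*a_i - m_i, d_{i+1} = (232 - m_{i+1}^2)/d_i, a_{i+1} = floor((a_0 + m_{i+1})/d_{i+1}):
  m_1 = 1*15 - 0 = 15, d_1 = (232 - 15^2)/1 = 7/1 = 7, a_1 = floor((15 + 15)/7) = 4.
  m_2 = 7*4 - 15 = 13, d_2 = (232 - 13^2)/7 = 63/7 = 9, a_2 = floor((15 + 13)/9) = 3.
  m_3 = 9*3 - 13 = 14, d_3 = (232 - 14^2)/9 = 36/9 = 4, a_3 = floor((15 + 14)/4) = 7.
  m_4 = 4*7 - 14 = 14, d_4 = (232 - 14^2)/4 = 36/4 = 9, a_4 = floor((15 + 14)/9) = 3.
  m_5 = 9*3 - 14 = 13, d_5 = (232 - 13^2)/9 = 63/9 = 7, a_5 = floor((15 + 13)/7) = 4.
  m_6 = 7*4 - 13 = 15, d_6 = (232 - 15^2)/7 = 7/7 = 1, a_6 = floor((15 + 15)/1) = 30.
  m_7 = 1*30 - 15 = 15, d_7 = (232 - 15^2)/1 = 7/1 = 7: (m_7, d_7) = (m_1, d_1) = (15, 7), so from here the quotients repeat a_1, ..., a_6; the period length is 6.
So sqrt(232) = [15; (4, 3, 7, 3, 4, 30)] with period length k = 6.
k is even, so the fundamental solution of x^2 - 232y^2 = 1 is (p_{k-1}, q_{k-1}) = (p_5, q_5); compute convergents through index 5.
Convergents (p_i = a_i*p_{i-1} + p_{i-2}, q_i = a_i*q_{i-1} + q_{i-2} with p_{-2}=0, p_{-1}=1, q_{-2}=1, q_{-1}=0):
  i=0: a_0=15, p_0 = 15*1 + 0 = 15, q_0 = 15*0 + 1 = 1.
  i=1: a_1=4, p_1 = 4*15 + 1 = 61, q_1 = 4*1 + 0 = 4.
  i=2: a_2=3, p_2 = 3*61 + 15 = 198, q_2 = 3*4 + 1 = 13.
  i=3: a_3=7, p_3 = 7*198 + 61 = 1447, q_3 = 7*13 + 4 = 95.
  i=4: a_4=3, p_4 = 3*1447 + 198 = 4539, q_4 = 3*95 + 13 = 298.
  i=5: a_5=4, p_5 = 4*4539 + 1447 = 19603, q_5 = 4*298 + 95 = 1287.
Check: 19603^2 - 232*1287^2 = 384277609 - 384277608 = 1, so (x, y) = (19603, 1287) solves the equation, and by the theorem it is the least positive solution.

(x, y) = (19603, 1287)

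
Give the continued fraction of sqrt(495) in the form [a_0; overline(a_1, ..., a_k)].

Write x_i = (sqrt(495) + m_i)/d_i with (m_0, d_0) = (0, 1). a_0 = floor(sqrt(495)) = 22, since 22^2 = 484 <= 495 < 529 = 23^2.
Iterate m_{i+1} = d_i*a_i - m_i, d_{i+1} = (495 - m_{i+1}^2)/d_i, a_{i+1} = floor((a_0 + m_{i+1})/d_{i+1}):
  m_1 = 1*22 - 0 = 22, d_1 = (495 - 22^2)/1 = 11/1 = 11, a_1 = floor((22 + 22)/11) = 4.
  m_2 = 11*4 - 22 = 22, d_2 = (495 - 22^2)/11 = 11/11 = 1, a_2 = floor((22 + 22)/1) = 44.
  m_3 = 1*44 - 22 = 22, d_3 = (495 - 22^2)/1 = 11/1 = 11: (m_3, d_3) = (m_1, d_1) = (22, 11), so from here the quotients repeat a_1, a_2; the period length is 2.
Hence the expansion of sqrt(495) is a_0 = 22 followed by the repeating block 4, 44 (period 2).

[22; overline(4, 44)]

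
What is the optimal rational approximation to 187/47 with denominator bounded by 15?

4/1

Expand x = 187/47 as a continued fraction with the Euclidean algorithm:
  187 = 3*47 + 46, so a_0 = 3.
  47 = 1*46 + 1, so a_1 = 1.
  46 = 46*1 + 0, so a_2 = 46.
so x = [3; 1, 46].
Convergents (p_i = a_i*p_{i-1} + p_{i-2}, q_i = a_i*q_{i-1} + q_{i-2} with p_{-2}=0, p_{-1}=1, q_{-2}=1, q_{-1}=0), until the denominator exceeds 15:
  i=0: a_0=3, p_0 = 3*1 + 0 = 3, q_0 = 3*0 + 1 = 1.
  i=1: a_1=1, p_1 = 1*3 + 1 = 4, q_1 = 1*1 + 0 = 1.
  i=2: a_2=46, p_2 = 46*4 + 3 = 187, q_2 = 46*1 + 1 = 47.
q_2 = 47 > 15, so the last convergent with denominator <= 15 is p_1/q_1 = 4/1.
The closest fraction with denominator <= 15 is either p_1/q_1 or the intermediate fraction (k*p_1 + p_0)/(k*q_1 + q_0) with the largest k >= 1 whose denominator stays <= 15; these approach x as k grows, and every other convergent or intermediate fraction in range is farther away.
Largest k: floor((15 - q_0)/q_1) = floor((15 - 1)/1) = 14.
That gives (14*4 + 3)/(14*1 + 1) = 59/15.
Compare the errors: |x - 4/1| = |187*1 - 4*47|/(47*1) = 1/47, and |x - 59/15| = |187*15 - 59*47|/(47*15) = 32/705.
Cross-multiplying, 1*705 = 705 < 1504 = 32*47, so 1/47 is smaller: the convergent 4/1 is closer to x than 59/15.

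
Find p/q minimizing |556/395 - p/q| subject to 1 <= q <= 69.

Expand x = 556/395 as a continued fraction with the Euclidean algorithm:
  556 = 1*395 + 161, so a_0 = 1.
  395 = 2*161 + 73, so a_1 = 2.
  161 = 2*73 + 15, so a_2 = 2.
  73 = 4*15 + 13, so a_3 = 4.
  15 = 1*13 + 2, so a_4 = 1.
  13 = 6*2 + 1, so a_5 = 6.
  2 = 2*1 + 0, so a_6 = 2.
so x = [1; 2, 2, 4, 1, 6, 2].
Convergents (p_i = a_i*p_{i-1} + p_{i-2}, q_i = a_i*q_{i-1} + q_{i-2} with p_{-2}=0, p_{-1}=1, q_{-2}=1, q_{-1}=0), until the denominator exceeds 69:
  i=0: a_0=1, p_0 = 1*1 + 0 = 1, q_0 = 1*0 + 1 = 1.
  i=1: a_1=2, p_1 = 2*1 + 1 = 3, q_1 = 2*1 + 0 = 2.
  i=2: a_2=2, p_2 = 2*3 + 1 = 7, q_2 = 2*2 + 1 = 5.
  i=3: a_3=4, p_3 = 4*7 + 3 = 31, q_3 = 4*5 + 2 = 22.
  i=4: a_4=1, p_4 = 1*31 + 7 = 38, q_4 = 1*22 + 5 = 27.
  i=5: a_5=6, p_5 = 6*38 + 31 = 259, q_5 = 6*27 + 22 = 184.
q_5 = 184 > 69, so the last convergent with denominator <= 69 is p_4/q_4 = 38/27.
The closest fraction with denominator <= 69 is either p_4/q_4 or the intermediate fraction (k*p_4 + p_3)/(k*q_4 + q_3) with the largest k >= 1 whose denominator stays <= 69; these approach x as k grows, and every other convergent or intermediate fraction in range is farther away.
Largest k: floor((69 - q_3)/q_4) = floor((69 - 22)/27) = 1.
That gives (1*38 + 31)/(1*27 + 22) = 69/49.
Compare the errors: |x - 38/27| = |556*27 - 38*395|/(395*27) = 2/10665, and |x - 69/49| = |556*49 - 69*395|/(395*49) = 11/19355.
Cross-multiplying, 2*19355 = 38710 < 117315 = 11*10665, so 2/10665 is smaller: the convergent 38/27 is closer to x than 69/49.

38/27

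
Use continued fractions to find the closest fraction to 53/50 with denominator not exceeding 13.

Expand x = 53/50 as a continued fraction with the Euclidean algorithm:
  53 = 1*50 + 3, so a_0 = 1.
  50 = 16*3 + 2, so a_1 = 16.
  3 = 1*2 + 1, so a_2 = 1.
  2 = 2*1 + 0, so a_3 = 2.
so x = [1; 16, 1, 2].
Convergents (p_i = a_i*p_{i-1} + p_{i-2}, q_i = a_i*q_{i-1} + q_{i-2} with p_{-2}=0, p_{-1}=1, q_{-2}=1, q_{-1}=0), until the denominator exceeds 13:
  i=0: a_0=1, p_0 = 1*1 + 0 = 1, q_0 = 1*0 + 1 = 1.
  i=1: a_1=16, p_1 = 16*1 + 1 = 17, q_1 = 16*1 + 0 = 16.
q_1 = 16 > 13, so the last convergent with denominator <= 13 is p_0/q_0 = 1/1.
The closest fraction with denominator <= 13 is either p_0/q_0 or the intermediate fraction (k*p_0 + p_{-1})/(k*q_0 + q_{-1}) with the largest k >= 1 whose denominator stays <= 13; these approach x as k grows, and every other convergent or intermediate fraction in range is farther away.
Largest k: floor((13 - q_{-1})/q_0) = floor((13 - 0)/1) = 13 (using the seeds p_{-1} = 1, q_{-1} = 0).
That gives (13*1 + 1)/(13*1 + 0) = 14/13.
Compare the errors: |x - 1/1| = |53*1 - 1*50|/(50*1) = 3/50, and |x - 14/13| = |53*13 - 14*50|/(50*13) = 11/650.
Cross-multiplying, 11*50 = 550 < 1950 = 3*650, so 11/650 is smaller: the intermediate fraction 14/13 is closer to x than 1/1.

14/13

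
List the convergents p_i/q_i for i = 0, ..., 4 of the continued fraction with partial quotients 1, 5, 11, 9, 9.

1/1, 6/5, 67/56, 609/509, 5548/4637

Using the convergent recurrence p_i = a_i*p_{i-1} + p_{i-2}, q_i = a_i*q_{i-1} + q_{i-2} with p_{-2}=0, p_{-1}=1, q_{-2}=1, q_{-1}=0:
  i=0: a_0=1, p_0 = 1*1 + 0 = 1, q_0 = 1*0 + 1 = 1.
  i=1: a_1=5, p_1 = 5*1 + 1 = 6, q_1 = 5*1 + 0 = 5.
  i=2: a_2=11, p_2 = 11*6 + 1 = 67, q_2 = 11*5 + 1 = 56.
  i=3: a_3=9, p_3 = 9*67 + 6 = 609, q_3 = 9*56 + 5 = 509.
  i=4: a_4=9, p_4 = 9*609 + 67 = 5548, q_4 = 9*509 + 56 = 4637.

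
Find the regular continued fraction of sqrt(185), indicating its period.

[13; (1, 1, 1, 1, 26)]

Write x_i = (sqrt(185) + m_i)/d_i with (m_0, d_0) = (0, 1). a_0 = floor(sqrt(185)) = 13, since 13^2 = 169 <= 185 < 196 = 14^2.
Iterate m_{i+1} = d_i*a_i - m_i, d_{i+1} = (185 - m_{i+1}^2)/d_i, a_{i+1} = floor((a_0 + m_{i+1})/d_{i+1}):
  m_1 = 1*13 - 0 = 13, d_1 = (185 - 13^2)/1 = 16/1 = 16, a_1 = floor((13 + 13)/16) = 1.
  m_2 = 16*1 - 13 = 3, d_2 = (185 - 3^2)/16 = 176/16 = 11, a_2 = floor((13 + 3)/11) = 1.
  m_3 = 11*1 - 3 = 8, d_3 = (185 - 8^2)/11 = 121/11 = 11, a_3 = floor((13 + 8)/11) = 1.
  m_4 = 11*1 - 8 = 3, d_4 = (185 - 3^2)/11 = 176/11 = 16, a_4 = floor((13 + 3)/16) = 1.
  m_5 = 16*1 - 3 = 13, d_5 = (185 - 13^2)/16 = 16/16 = 1, a_5 = floor((13 + 13)/1) = 26.
  m_6 = 1*26 - 13 = 13, d_6 = (185 - 13^2)/1 = 16/1 = 16: (m_6, d_6) = (m_1, d_1) = (13, 16), so from here the quotients repeat a_1, ..., a_5; the period length is 5.
Hence the expansion of sqrt(185) is a_0 = 13 followed by the repeating block 1, 1, 1, 1, 26 (period 5).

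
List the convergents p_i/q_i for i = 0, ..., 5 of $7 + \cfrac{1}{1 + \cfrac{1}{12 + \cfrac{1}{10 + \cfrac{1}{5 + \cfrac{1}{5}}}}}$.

7/1, 8/1, 103/13, 1038/131, 5293/668, 27503/3471

Using the convergent recurrence p_i = a_i*p_{i-1} + p_{i-2}, q_i = a_i*q_{i-1} + q_{i-2} with p_{-2}=0, p_{-1}=1, q_{-2}=1, q_{-1}=0:
  i=0: a_0=7, p_0 = 7*1 + 0 = 7, q_0 = 7*0 + 1 = 1.
  i=1: a_1=1, p_1 = 1*7 + 1 = 8, q_1 = 1*1 + 0 = 1.
  i=2: a_2=12, p_2 = 12*8 + 7 = 103, q_2 = 12*1 + 1 = 13.
  i=3: a_3=10, p_3 = 10*103 + 8 = 1038, q_3 = 10*13 + 1 = 131.
  i=4: a_4=5, p_4 = 5*1038 + 103 = 5293, q_4 = 5*131 + 13 = 668.
  i=5: a_5=5, p_5 = 5*5293 + 1038 = 27503, q_5 = 5*668 + 131 = 3471.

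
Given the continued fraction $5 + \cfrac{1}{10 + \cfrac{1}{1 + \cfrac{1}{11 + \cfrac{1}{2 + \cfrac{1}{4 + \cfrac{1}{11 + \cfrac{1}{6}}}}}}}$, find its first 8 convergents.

5/1, 51/10, 56/11, 667/131, 1390/273, 6227/1223, 69887/13726, 425549/83579

Using the convergent recurrence p_i = a_i*p_{i-1} + p_{i-2}, q_i = a_i*q_{i-1} + q_{i-2} with p_{-2}=0, p_{-1}=1, q_{-2}=1, q_{-1}=0:
  i=0: a_0=5, p_0 = 5*1 + 0 = 5, q_0 = 5*0 + 1 = 1.
  i=1: a_1=10, p_1 = 10*5 + 1 = 51, q_1 = 10*1 + 0 = 10.
  i=2: a_2=1, p_2 = 1*51 + 5 = 56, q_2 = 1*10 + 1 = 11.
  i=3: a_3=11, p_3 = 11*56 + 51 = 667, q_3 = 11*11 + 10 = 131.
  i=4: a_4=2, p_4 = 2*667 + 56 = 1390, q_4 = 2*131 + 11 = 273.
  i=5: a_5=4, p_5 = 4*1390 + 667 = 6227, q_5 = 4*273 + 131 = 1223.
  i=6: a_6=11, p_6 = 11*6227 + 1390 = 69887, q_6 = 11*1223 + 273 = 13726.
  i=7: a_7=6, p_7 = 6*69887 + 6227 = 425549, q_7 = 6*13726 + 1223 = 83579.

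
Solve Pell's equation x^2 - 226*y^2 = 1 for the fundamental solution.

First expand sqrt(226) as a continued fraction. With x_i = (sqrt(226) + m_i)/d_i and (m_0, d_0) = (0, 1): a_0 = floor(sqrt(226)) = 15, since 15^2 = 225 <= 226 < 256 = 16^2.
Iterate m_{i+1} = d_i*a_i - m_i, d_{i+1} = (226 - m_{i+1}^2)/d_i, a_{i+1} = floor((a_0 + m_{i+1})/d_{i+1}):
  m_1 = 1*15 - 0 = 15, d_1 = (226 - 15^2)/1 = 1/1 = 1, a_1 = floor((15 + 15)/1) = 30.
  m_2 = 1*30 - 15 = 15, d_2 = (226 - 15^2)/1 = 1/1 = 1: (m_2, d_2) = (m_1, d_1) = (15, 1), so from here the quotient a_1 repeats; the period length is 1.
So sqrt(226) = [15; (30)] with period length k = 1.
k is odd, so (p_{k-1}, q_{k-1}) only solves x^2 - 226y^2 = -1 and the fundamental solution of x^2 - 226y^2 = 1 is (p_{2k-1}, q_{2k-1}) = (p_1, q_1); compute convergents through index 1, running through the period twice.
Convergents (p_i = a_i*p_{i-1} + p_{i-2}, q_i = a_i*q_{i-1} + q_{i-2} with p_{-2}=0, p_{-1}=1, q_{-2}=1, q_{-1}=0):
  i=0: a_0=15, p_0 = 15*1 + 0 = 15, q_0 = 15*0 + 1 = 1.
  i=1: a_1=30, p_1 = 30*15 + 1 = 451, q_1 = 30*1 + 0 = 30.
Indeed p_0^2 - 226*q_0^2 = 225 - 226 = -1, not +1.
Check: 451^2 - 226*30^2 = 203401 - 203400 = 1, so (x, y) = (451, 30) solves the equation, and by the theorem it is the least positive solution.

(x, y) = (451, 30)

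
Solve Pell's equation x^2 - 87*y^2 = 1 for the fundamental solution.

(x, y) = (28, 3)

First expand sqrt(87) as a continued fraction. With x_i = (sqrt(87) + m_i)/d_i and (m_0, d_0) = (0, 1): a_0 = floor(sqrt(87)) = 9, since 9^2 = 81 <= 87 < 100 = 10^2.
Iterate m_{i+1} = d_i*a_i - m_i, d_{i+1} = (87 - m_{i+1}^2)/d_i, a_{i+1} = floor((a_0 + m_{i+1})/d_{i+1}):
  m_1 = 1*9 - 0 = 9, d_1 = (87 - 9^2)/1 = 6/1 = 6, a_1 = floor((9 + 9)/6) = 3.
  m_2 = 6*3 - 9 = 9, d_2 = (87 - 9^2)/6 = 6/6 = 1, a_2 = floor((9 + 9)/1) = 18.
  m_3 = 1*18 - 9 = 9, d_3 = (87 - 9^2)/1 = 6/1 = 6: (m_3, d_3) = (m_1, d_1) = (9, 6), so from here the quotients repeat a_1, a_2; the period length is 2.
So sqrt(87) = [9; (3, 18)] with period length k = 2.
k is even, so the fundamental solution of x^2 - 87y^2 = 1 is (p_{k-1}, q_{k-1}) = (p_1, q_1); compute convergents through index 1.
Convergents (p_i = a_i*p_{i-1} + p_{i-2}, q_i = a_i*q_{i-1} + q_{i-2} with p_{-2}=0, p_{-1}=1, q_{-2}=1, q_{-1}=0):
  i=0: a_0=9, p_0 = 9*1 + 0 = 9, q_0 = 9*0 + 1 = 1.
  i=1: a_1=3, p_1 = 3*9 + 1 = 28, q_1 = 3*1 + 0 = 3.
Check: 28^2 - 87*3^2 = 784 - 783 = 1, so (x, y) = (28, 3) solves the equation, and by the theorem it is the least positive solution.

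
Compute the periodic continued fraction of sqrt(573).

Write x_i = (sqrt(573) + m_i)/d_i with (m_0, d_0) = (0, 1). a_0 = floor(sqrt(573)) = 23, since 23^2 = 529 <= 573 < 576 = 24^2.
Iterate m_{i+1} = d_i*a_i - m_i, d_{i+1} = (573 - m_{i+1}^2)/d_i, a_{i+1} = floor((a_0 + m_{i+1})/d_{i+1}):
  m_1 = 1*23 - 0 = 23, d_1 = (573 - 23^2)/1 = 44/1 = 44, a_1 = floor((23 + 23)/44) = 1.
  m_2 = 44*1 - 23 = 21, d_2 = (573 - 21^2)/44 = 132/44 = 3, a_2 = floor((23 + 21)/3) = 14.
  m_3 = 3*14 - 21 = 21, d_3 = (573 - 21^2)/3 = 132/3 = 44, a_3 = floor((23 + 21)/44) = 1.
  m_4 = 44*1 - 21 = 23, d_4 = (573 - 23^2)/44 = 44/44 = 1, a_4 = floor((23 + 23)/1) = 46.
  m_5 = 1*46 - 23 = 23, d_5 = (573 - 23^2)/1 = 44/1 = 44: (m_5, d_5) = (m_1, d_1) = (23, 44), so from here the quotients repeat a_1, ..., a_4; the period length is 4.
Hence the expansion of sqrt(573) is a_0 = 23 followed by the repeating block 1, 14, 1, 46 (period 4).

[23; (1, 14, 1, 46)]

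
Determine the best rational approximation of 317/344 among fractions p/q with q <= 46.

Expand x = 317/344 as a continued fraction with the Euclidean algorithm:
  317 = 0*344 + 317, so a_0 = 0.
  344 = 1*317 + 27, so a_1 = 1.
  317 = 11*27 + 20, so a_2 = 11.
  27 = 1*20 + 7, so a_3 = 1.
  20 = 2*7 + 6, so a_4 = 2.
  7 = 1*6 + 1, so a_5 = 1.
  6 = 6*1 + 0, so a_6 = 6.
so x = [0; 1, 11, 1, 2, 1, 6].
Convergents (p_i = a_i*p_{i-1} + p_{i-2}, q_i = a_i*q_{i-1} + q_{i-2} with p_{-2}=0, p_{-1}=1, q_{-2}=1, q_{-1}=0), until the denominator exceeds 46:
  i=0: a_0=0, p_0 = 0*1 + 0 = 0, q_0 = 0*0 + 1 = 1.
  i=1: a_1=1, p_1 = 1*0 + 1 = 1, q_1 = 1*1 + 0 = 1.
  i=2: a_2=11, p_2 = 11*1 + 0 = 11, q_2 = 11*1 + 1 = 12.
  i=3: a_3=1, p_3 = 1*11 + 1 = 12, q_3 = 1*12 + 1 = 13.
  i=4: a_4=2, p_4 = 2*12 + 11 = 35, q_4 = 2*13 + 12 = 38.
  i=5: a_5=1, p_5 = 1*35 + 12 = 47, q_5 = 1*38 + 13 = 51.
q_5 = 51 > 46, so the last convergent with denominator <= 46 is p_4/q_4 = 35/38.
The closest fraction with denominator <= 46 is either p_4/q_4 or the intermediate fraction (k*p_4 + p_3)/(k*q_4 + q_3) with the largest k >= 1 whose denominator stays <= 46; these approach x as k grows, and every other convergent or intermediate fraction in range is farther away.
Largest k: floor((46 - q_3)/q_4) = floor((46 - 13)/38) = 0.
Since k = 0, no intermediate fraction beyond p_4/q_4 has denominator <= 46, so the convergent 35/38 is the closest (its error is |317*38 - 35*344|/(344*38) = 6/13072).

35/38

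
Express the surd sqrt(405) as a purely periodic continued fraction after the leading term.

[20; (8, 40)]

Write x_i = (sqrt(405) + m_i)/d_i with (m_0, d_0) = (0, 1). a_0 = floor(sqrt(405)) = 20, since 20^2 = 400 <= 405 < 441 = 21^2.
Iterate m_{i+1} = d_i*a_i - m_i, d_{i+1} = (405 - m_{i+1}^2)/d_i, a_{i+1} = floor((a_0 + m_{i+1})/d_{i+1}):
  m_1 = 1*20 - 0 = 20, d_1 = (405 - 20^2)/1 = 5/1 = 5, a_1 = floor((20 + 20)/5) = 8.
  m_2 = 5*8 - 20 = 20, d_2 = (405 - 20^2)/5 = 5/5 = 1, a_2 = floor((20 + 20)/1) = 40.
  m_3 = 1*40 - 20 = 20, d_3 = (405 - 20^2)/1 = 5/1 = 5: (m_3, d_3) = (m_1, d_1) = (20, 5), so from here the quotients repeat a_1, a_2; the period length is 2.
Hence the expansion of sqrt(405) is a_0 = 20 followed by the repeating block 8, 40 (period 2).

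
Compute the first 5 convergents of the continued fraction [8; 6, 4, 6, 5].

Using the convergent recurrence p_i = a_i*p_{i-1} + p_{i-2}, q_i = a_i*q_{i-1} + q_{i-2} with p_{-2}=0, p_{-1}=1, q_{-2}=1, q_{-1}=0:
  i=0: a_0=8, p_0 = 8*1 + 0 = 8, q_0 = 8*0 + 1 = 1.
  i=1: a_1=6, p_1 = 6*8 + 1 = 49, q_1 = 6*1 + 0 = 6.
  i=2: a_2=4, p_2 = 4*49 + 8 = 204, q_2 = 4*6 + 1 = 25.
  i=3: a_3=6, p_3 = 6*204 + 49 = 1273, q_3 = 6*25 + 6 = 156.
  i=4: a_4=5, p_4 = 5*1273 + 204 = 6569, q_4 = 5*156 + 25 = 805.

8/1, 49/6, 204/25, 1273/156, 6569/805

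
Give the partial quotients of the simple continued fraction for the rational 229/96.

Run the Euclidean algorithm on 229 and 96; the successive quotients are the partial quotients a_0, a_1, ... (each step inverts the fractional part left over by the previous one):
  229 = 2*96 + 37, so a_0 = 2.
  96 = 2*37 + 22, so a_1 = 2.
  37 = 1*22 + 15, so a_2 = 1.
  22 = 1*15 + 7, so a_3 = 1.
  15 = 2*7 + 1, so a_4 = 2.
  7 = 7*1 + 0, so a_5 = 7.
The remainder reaches 0 after 6 divisions, so the expansion has 6 partial quotients, read off in order.

[2; 2, 1, 1, 2, 7]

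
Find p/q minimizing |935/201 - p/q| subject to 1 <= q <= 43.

107/23

Expand x = 935/201 as a continued fraction with the Euclidean algorithm:
  935 = 4*201 + 131, so a_0 = 4.
  201 = 1*131 + 70, so a_1 = 1.
  131 = 1*70 + 61, so a_2 = 1.
  70 = 1*61 + 9, so a_3 = 1.
  61 = 6*9 + 7, so a_4 = 6.
  9 = 1*7 + 2, so a_5 = 1.
  7 = 3*2 + 1, so a_6 = 3.
  2 = 2*1 + 0, so a_7 = 2.
so x = [4; 1, 1, 1, 6, 1, 3, 2].
Convergents (p_i = a_i*p_{i-1} + p_{i-2}, q_i = a_i*q_{i-1} + q_{i-2} with p_{-2}=0, p_{-1}=1, q_{-2}=1, q_{-1}=0), until the denominator exceeds 43:
  i=0: a_0=4, p_0 = 4*1 + 0 = 4, q_0 = 4*0 + 1 = 1.
  i=1: a_1=1, p_1 = 1*4 + 1 = 5, q_1 = 1*1 + 0 = 1.
  i=2: a_2=1, p_2 = 1*5 + 4 = 9, q_2 = 1*1 + 1 = 2.
  i=3: a_3=1, p_3 = 1*9 + 5 = 14, q_3 = 1*2 + 1 = 3.
  i=4: a_4=6, p_4 = 6*14 + 9 = 93, q_4 = 6*3 + 2 = 20.
  i=5: a_5=1, p_5 = 1*93 + 14 = 107, q_5 = 1*20 + 3 = 23.
  i=6: a_6=3, p_6 = 3*107 + 93 = 414, q_6 = 3*23 + 20 = 89.
q_6 = 89 > 43, so the last convergent with denominator <= 43 is p_5/q_5 = 107/23.
The closest fraction with denominator <= 43 is either p_5/q_5 or the intermediate fraction (k*p_5 + p_4)/(k*q_5 + q_4) with the largest k >= 1 whose denominator stays <= 43; these approach x as k grows, and every other convergent or intermediate fraction in range is farther away.
Largest k: floor((43 - q_4)/q_5) = floor((43 - 20)/23) = 1.
That gives (1*107 + 93)/(1*23 + 20) = 200/43.
Compare the errors: |x - 107/23| = |935*23 - 107*201|/(201*23) = 2/4623, and |x - 200/43| = |935*43 - 200*201|/(201*43) = 5/8643.
Cross-multiplying, 2*8643 = 17286 < 23115 = 5*4623, so 2/4623 is smaller: the convergent 107/23 is closer to x than 200/43.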